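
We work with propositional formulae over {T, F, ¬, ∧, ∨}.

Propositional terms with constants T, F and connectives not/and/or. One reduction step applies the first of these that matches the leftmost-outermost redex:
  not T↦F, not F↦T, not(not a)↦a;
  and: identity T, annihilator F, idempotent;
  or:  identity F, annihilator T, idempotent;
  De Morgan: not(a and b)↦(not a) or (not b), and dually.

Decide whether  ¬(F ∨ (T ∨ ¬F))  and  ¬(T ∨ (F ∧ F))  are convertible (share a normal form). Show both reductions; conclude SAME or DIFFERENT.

Answer: SAME — A ⇓ F, B ⇓ F

Working:
Term A:
  start: ¬(F ∨ (T ∨ ¬F))
  →1  ¬F ∧ ¬(T ∨ ¬F)
  →2  T ∧ ¬(T ∨ ¬F)
  →3  ¬(T ∨ ¬F)
  →4  ¬T ∧ ¬¬F
  →5  F ∧ ¬¬F
  →6  F

Term B:
  start: ¬(T ∨ (F ∧ F))
  →1  ¬T ∧ ¬(F ∧ F)
  →2  F ∧ ¬(F ∧ F)
  →3  F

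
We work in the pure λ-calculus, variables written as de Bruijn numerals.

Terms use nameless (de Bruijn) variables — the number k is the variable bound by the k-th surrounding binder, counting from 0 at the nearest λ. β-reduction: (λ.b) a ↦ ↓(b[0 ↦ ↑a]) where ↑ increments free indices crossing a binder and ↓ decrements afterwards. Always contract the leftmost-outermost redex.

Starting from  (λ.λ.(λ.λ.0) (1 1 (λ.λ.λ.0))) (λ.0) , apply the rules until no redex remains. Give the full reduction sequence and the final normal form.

Answer: normal form = λ.λ.0  (in 2 steps)

Working:
  start: (λ.λ.(λ.λ.0) (1 1 (λ.λ.λ.0))) (λ.0)
  step 1: λ.(λ.λ.0) ((λ.0) (λ.0) (λ.λ.λ.0))
  step 2: λ.λ.0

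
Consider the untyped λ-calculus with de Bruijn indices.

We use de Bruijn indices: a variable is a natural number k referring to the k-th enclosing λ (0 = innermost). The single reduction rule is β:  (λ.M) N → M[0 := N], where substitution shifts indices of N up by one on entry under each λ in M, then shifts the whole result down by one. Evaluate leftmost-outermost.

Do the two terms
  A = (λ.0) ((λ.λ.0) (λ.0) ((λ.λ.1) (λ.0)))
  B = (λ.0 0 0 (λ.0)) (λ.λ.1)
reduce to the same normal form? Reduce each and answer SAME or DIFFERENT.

Term A:
  start: (λ.0) ((λ.λ.0) (λ.0) ((λ.λ.1) (λ.0)))
  [1] (λ.λ.0) (λ.0) ((λ.λ.1) (λ.0))
  [2] (λ.0) ((λ.λ.1) (λ.0))
  [3] (λ.λ.1) (λ.0)
  [4] λ.λ.0

Term B:
  start: (λ.0 0 0 (λ.0)) (λ.λ.1)
  [1] (λ.λ.1) (λ.λ.1) (λ.λ.1) (λ.0)
  [2] (λ.λ.λ.1) (λ.λ.1) (λ.0)
  [3] (λ.λ.1) (λ.0)
  [4] λ.λ.0

Answer: SAME — A ⇓ λ.λ.0, B ⇓ λ.λ.0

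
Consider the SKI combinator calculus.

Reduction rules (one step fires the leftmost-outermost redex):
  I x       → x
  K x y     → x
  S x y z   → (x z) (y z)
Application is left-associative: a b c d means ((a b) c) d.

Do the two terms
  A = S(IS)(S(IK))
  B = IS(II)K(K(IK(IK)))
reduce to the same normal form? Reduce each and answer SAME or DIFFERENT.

Answer: DIFFERENT — A ⇓ SS(SK), B ⇓ KK

Derivation:
Term A:
  start: S(IS)(S(IK))
  →1  SS(S(IK))
  →2  SS(SK)

Term B:
  start: IS(II)K(K(IK(IK)))
  →1  S(II)K(K(IK(IK)))
  →2  II(K(IK(IK)))(K(K(IK(IK))))
  →3  I(K(IK(IK)))(K(K(IK(IK))))
  →4  K(IK(IK))(K(K(IK(IK))))
  →5  IK(IK)
  →6  K(IK)
  →7  KK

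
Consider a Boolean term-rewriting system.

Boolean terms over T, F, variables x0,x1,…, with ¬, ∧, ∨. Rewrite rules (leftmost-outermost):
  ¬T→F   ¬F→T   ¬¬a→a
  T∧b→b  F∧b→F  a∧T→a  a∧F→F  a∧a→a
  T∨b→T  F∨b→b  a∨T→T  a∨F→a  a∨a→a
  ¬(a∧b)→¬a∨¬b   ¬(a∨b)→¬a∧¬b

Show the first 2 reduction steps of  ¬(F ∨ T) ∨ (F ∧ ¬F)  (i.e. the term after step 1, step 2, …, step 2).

Answer: after 2 steps: (T ∧ ¬T) ∨ (F ∧ ¬F)

Derivation:
  start: ¬(F ∨ T) ∨ (F ∧ ¬F)
  step 1: (¬F ∧ ¬T) ∨ (F ∧ ¬F)
  step 2: (T ∧ ¬T) ∨ (F ∧ ¬F)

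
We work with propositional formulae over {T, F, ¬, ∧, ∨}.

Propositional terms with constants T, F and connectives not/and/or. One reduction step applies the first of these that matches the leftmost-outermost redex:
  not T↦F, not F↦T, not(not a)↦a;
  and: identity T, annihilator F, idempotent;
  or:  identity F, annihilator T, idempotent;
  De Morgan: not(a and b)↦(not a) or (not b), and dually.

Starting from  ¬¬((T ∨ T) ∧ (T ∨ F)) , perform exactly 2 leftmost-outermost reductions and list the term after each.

  start: ¬¬((T ∨ T) ∧ (T ∨ F))
  [1] (T ∨ T) ∧ (T ∨ F)
  [2] T ∧ (T ∨ F)

Answer: after 2 steps: T ∧ (T ∨ F)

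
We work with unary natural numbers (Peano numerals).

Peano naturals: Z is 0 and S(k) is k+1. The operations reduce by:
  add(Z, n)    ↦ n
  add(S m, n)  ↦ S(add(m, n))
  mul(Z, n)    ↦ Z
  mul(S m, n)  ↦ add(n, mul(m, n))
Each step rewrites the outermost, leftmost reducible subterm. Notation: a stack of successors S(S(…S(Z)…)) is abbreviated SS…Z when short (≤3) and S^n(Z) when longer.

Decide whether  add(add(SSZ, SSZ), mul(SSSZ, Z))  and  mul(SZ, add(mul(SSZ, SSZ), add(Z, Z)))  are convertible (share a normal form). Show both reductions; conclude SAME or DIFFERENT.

Answer: SAME — A ⇓ S^4(Z), B ⇓ S^4(Z)

Working:
Term A:
  start: add(add(SSZ, SSZ), mul(SSSZ, Z))
  →1  add(S(add(SZ, SSZ)), mul(SSSZ, Z))
  →2  S(add(add(SZ, SSZ), mul(SSSZ, Z)))
  →3  S(add(S(add(Z, SSZ)), mul(SSSZ, Z)))
  →4  S(S(add(add(Z, SSZ), mul(SSSZ, Z))))
  →5  S(S(add(SSZ, mul(SSSZ, Z))))
  →6  S(S(S(add(SZ, mul(SSSZ, Z)))))
  →7  S(S(S(S(add(Z, mul(SSSZ, Z))))))
  →8  S(S(S(S(mul(SSSZ, Z)))))
  →9  S(S(S(S(add(Z, mul(SSZ, Z))))))
  →10  S(S(S(S(mul(SSZ, Z)))))
  →11  S(S(S(S(add(Z, mul(SZ, Z))))))
  →12  S(S(S(S(mul(SZ, Z)))))
  →13  S(S(S(S(add(Z, mul(Z, Z))))))
  →14  S(S(S(S(mul(Z, Z)))))
  →15  S^4(Z)

Term B:
  start: mul(SZ, add(mul(SSZ, SSZ), add(Z, Z)))
  →1  add(add(mul(SSZ, SSZ), add(Z, Z)), mul(Z, add(mul(SSZ, SSZ), add(Z, Z))))
  →2  add(add(add(SSZ, mul(SZ, SSZ)), add(Z, Z)), mul(Z, add(mul(SSZ, SSZ), add(Z, Z))))
  →3  add(add(S(add(SZ, mul(SZ, SSZ))), add(Z, Z)), mul(Z, add(mul(SSZ, SSZ), add(Z, Z))))
  →4  add(S(add(add(SZ, mul(SZ, SSZ)), add(Z, Z))), mul(Z, add(mul(SSZ, SSZ), add(Z, Z))))
  →5  S(add(add(add(SZ, mul(SZ, SSZ)), add(Z, Z)), mul(Z, add(mul(SSZ, SSZ), add(Z, Z)))))
  →6  S(add(add(S(add(Z, mul(SZ, SSZ))), add(Z, Z)), mul(Z, add(mul(SSZ, SSZ), add(Z, Z)))))
  →7  S(add(S(add(add(Z, mul(SZ, SSZ)), add(Z, Z))), mul(Z, add(mul(SSZ, SSZ), add(Z, Z)))))
  →8  S(S(add(add(add(Z, mul(SZ, SSZ)), add(Z, Z)), mul(Z, add(mul(SSZ, SSZ), add(Z, Z))))))
  →9  S(S(add(add(mul(SZ, SSZ), add(Z, Z)), mul(Z, add(mul(SSZ, SSZ), add(Z, Z))))))
  →10  S(S(add(add(add(SSZ, mul(Z, SSZ)), add(Z, Z)), mul(Z, add(mul(SSZ, SSZ), add(Z, Z))))))
  →11  S(S(add(add(S(add(SZ, mul(Z, SSZ))), add(Z, Z)), mul(Z, add(mul(SSZ, SSZ), add(Z, Z))))))
  →12  S(S(add(S(add(add(SZ, mul(Z, SSZ)), add(Z, Z))), mul(Z, add(mul(SSZ, SSZ), add(Z, Z))))))
  →13  S(S(S(add(add(add(SZ, mul(Z, SSZ)), add(Z, Z)), mul(Z, add(mul(SSZ, SSZ), add(Z, Z)))))))
  →14  S(S(S(add(add(S(add(Z, mul(Z, SSZ))), add(Z, Z)), mul(Z, add(mul(SSZ, SSZ), add(Z, Z)))))))
  →15  S(S(S(add(S(add(add(Z, mul(Z, SSZ)), add(Z, Z))), mul(Z, add(mul(SSZ, SSZ), add(Z, Z)))))))
  →16  S(S(S(S(add(add(add(Z, mul(Z, SSZ)), add(Z, Z)), mul(Z, add(mul(SSZ, SSZ), add(Z, Z))))))))
  →17  S(S(S(S(add(add(mul(Z, SSZ), add(Z, Z)), mul(Z, add(mul(SSZ, SSZ), add(Z, Z))))))))
  →18  S(S(S(S(add(add(Z, add(Z, Z)), mul(Z, add(mul(SSZ, SSZ), add(Z, Z))))))))
  →19  S(S(S(S(add(add(Z, Z), mul(Z, add(mul(SSZ, SSZ), add(Z, Z))))))))
  →20  S(S(S(S(add(Z, mul(Z, add(mul(SSZ, SSZ), add(Z, Z))))))))
  →21  S(S(S(S(mul(Z, add(mul(SSZ, SSZ), add(Z, Z)))))))
  →22  S^4(Z)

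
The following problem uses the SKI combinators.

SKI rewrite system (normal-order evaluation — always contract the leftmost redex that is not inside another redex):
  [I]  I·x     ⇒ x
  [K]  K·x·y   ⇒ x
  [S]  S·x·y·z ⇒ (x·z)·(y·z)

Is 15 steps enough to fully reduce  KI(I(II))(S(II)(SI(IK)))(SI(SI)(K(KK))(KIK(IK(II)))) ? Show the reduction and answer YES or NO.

  start: KI(I(II))(S(II)(SI(IK)))(SI(SI)(K(KK))(KIK(IK(II))))
  [1] I(S(II)(SI(IK)))(SI(SI)(K(KK))(KIK(IK(II))))
  [2] S(II)(SI(IK))(SI(SI)(K(KK))(KIK(IK(II))))
  [3] II(SI(SI)(K(KK))(KIK(IK(II))))(SI(IK)(SI(SI)(K(KK))(KIK(IK(II)))))
  [4] I(SI(SI)(K(KK))(KIK(IK(II))))(SI(IK)(SI(SI)(K(KK))(KIK(IK(II)))))
  [5] SI(SI)(K(KK))(KIK(IK(II)))(SI(IK)(SI(SI)(K(KK))(KIK(IK(II)))))
  [6] I(K(KK))(SI(K(KK)))(KIK(IK(II)))(SI(IK)(SI(SI)(K(KK))(KIK(IK(II)))))
  [7] K(KK)(SI(K(KK)))(KIK(IK(II)))(SI(IK)(SI(SI)(K(KK))(KIK(IK(II)))))
  [8] KK(KIK(IK(II)))(SI(IK)(SI(SI)(K(KK))(KIK(IK(II)))))
  [9] K(SI(IK)(SI(SI)(K(KK))(KIK(IK(II)))))
  [10] K(I(SI(SI)(K(KK))(KIK(IK(II))))(IK(SI(SI)(K(KK))(KIK(IK(II))))))
  [11] K(SI(SI)(K(KK))(KIK(IK(II)))(IK(SI(SI)(K(KK))(KIK(IK(II))))))
  [12] K(I(K(KK))(SI(K(KK)))(KIK(IK(II)))(IK(SI(SI)(K(KK))(KIK(IK(II))))))
  [13] K(K(KK)(SI(K(KK)))(KIK(IK(II)))(IK(SI(SI)(K(KK))(KIK(IK(II))))))
  [14] K(KK(KIK(IK(II)))(IK(SI(SI)(K(KK))(KIK(IK(II))))))
  [15] K(K(IK(SI(SI)(K(KK))(KIK(IK(II))))))

Answer: NO — after 15 steps the term is K(K(IK(SI(SI)(K(KK))(KIK(IK(II)))))), not yet normal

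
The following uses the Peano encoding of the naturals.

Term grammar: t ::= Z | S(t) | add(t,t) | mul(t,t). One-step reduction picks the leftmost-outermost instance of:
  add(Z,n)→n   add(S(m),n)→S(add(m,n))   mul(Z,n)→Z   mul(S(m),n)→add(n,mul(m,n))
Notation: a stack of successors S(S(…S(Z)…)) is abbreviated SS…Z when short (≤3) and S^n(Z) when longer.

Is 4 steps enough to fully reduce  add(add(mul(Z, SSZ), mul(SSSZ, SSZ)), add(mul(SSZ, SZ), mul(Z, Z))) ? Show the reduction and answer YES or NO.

Answer: NO — after 4 steps the term is add(S(add(SZ, mul(SSZ, SSZ))), add(mul(SSZ, SZ), mul(Z, Z))), not yet normal

Reduction:
  start: add(add(mul(Z, SSZ), mul(SSSZ, SSZ)), add(mul(SSZ, SZ), mul(Z, Z)))
  [1] add(add(Z, mul(SSSZ, SSZ)), add(mul(SSZ, SZ), mul(Z, Z)))
  [2] add(mul(SSSZ, SSZ), add(mul(SSZ, SZ), mul(Z, Z)))
  [3] add(add(SSZ, mul(SSZ, SSZ)), add(mul(SSZ, SZ), mul(Z, Z)))
  [4] add(S(add(SZ, mul(SSZ, SSZ))), add(mul(SSZ, SZ), mul(Z, Z)))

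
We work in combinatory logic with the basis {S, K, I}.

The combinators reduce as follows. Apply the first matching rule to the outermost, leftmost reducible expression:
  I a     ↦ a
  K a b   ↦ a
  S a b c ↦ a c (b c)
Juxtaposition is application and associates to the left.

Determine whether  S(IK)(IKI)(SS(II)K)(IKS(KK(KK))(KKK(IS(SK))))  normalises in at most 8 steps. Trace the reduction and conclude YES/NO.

  start: S(IK)(IKI)(SS(II)K)(IKS(KK(KK))(KKK(IS(SK))))
  step 1: IK(SS(II)K)(IKI(SS(II)K))(IKS(KK(KK))(KKK(IS(SK))))
  step 2: K(SS(II)K)(IKI(SS(II)K))(IKS(KK(KK))(KKK(IS(SK))))
  step 3: SS(II)K(IKS(KK(KK))(KKK(IS(SK))))
  step 4: SK(IIK)(IKS(KK(KK))(KKK(IS(SK))))
  step 5: K(IKS(KK(KK))(KKK(IS(SK))))(IIK(IKS(KK(KK))(KKK(IS(SK)))))
  step 6: IKS(KK(KK))(KKK(IS(SK)))
  step 7: KS(KK(KK))(KKK(IS(SK)))
  step 8: S(KKK(IS(SK)))

Answer: NO — after 8 steps the term is S(KKK(IS(SK))), not yet normal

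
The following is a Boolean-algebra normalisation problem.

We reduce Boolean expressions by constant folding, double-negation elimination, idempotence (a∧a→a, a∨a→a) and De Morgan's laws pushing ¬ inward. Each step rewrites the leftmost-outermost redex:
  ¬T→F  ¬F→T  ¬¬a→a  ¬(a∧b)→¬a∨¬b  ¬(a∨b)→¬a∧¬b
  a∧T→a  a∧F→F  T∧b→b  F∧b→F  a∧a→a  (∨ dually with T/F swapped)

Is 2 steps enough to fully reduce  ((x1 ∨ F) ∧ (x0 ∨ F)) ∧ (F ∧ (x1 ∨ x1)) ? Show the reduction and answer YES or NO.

  start: ((x1 ∨ F) ∧ (x0 ∨ F)) ∧ (F ∧ (x1 ∨ x1))
  →1  (x1 ∧ (x0 ∨ F)) ∧ (F ∧ (x1 ∨ x1))
  →2  (x1 ∧ x0) ∧ (F ∧ (x1 ∨ x1))

Answer: NO — after 2 steps the term is (x1 ∧ x0) ∧ (F ∧ (x1 ∨ x1)), not yet normal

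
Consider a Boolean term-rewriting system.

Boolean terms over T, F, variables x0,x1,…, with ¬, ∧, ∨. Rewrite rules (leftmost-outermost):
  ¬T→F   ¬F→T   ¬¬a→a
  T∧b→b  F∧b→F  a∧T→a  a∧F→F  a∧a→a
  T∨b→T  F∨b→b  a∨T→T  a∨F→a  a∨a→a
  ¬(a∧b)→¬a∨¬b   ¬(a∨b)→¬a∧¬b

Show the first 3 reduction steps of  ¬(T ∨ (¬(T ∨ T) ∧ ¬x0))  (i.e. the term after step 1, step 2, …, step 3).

  start: ¬(T ∨ (¬(T ∨ T) ∧ ¬x0))
  →1  ¬T ∧ ¬(¬(T ∨ T) ∧ ¬x0)
  →2  F ∧ ¬(¬(T ∨ T) ∧ ¬x0)
  →3  F

Answer: after 3 steps: F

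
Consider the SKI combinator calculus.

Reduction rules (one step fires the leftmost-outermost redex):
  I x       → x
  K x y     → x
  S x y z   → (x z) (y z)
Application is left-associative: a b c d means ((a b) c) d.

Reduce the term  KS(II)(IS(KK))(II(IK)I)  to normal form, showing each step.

  start: KS(II)(IS(KK))(II(IK)I)
  step 1: S(IS(KK))(II(IK)I)
  step 2: S(S(KK))(II(IK)I)
  step 3: S(S(KK))(I(IK)I)
  step 4: S(S(KK))(IKI)
  step 5: S(S(KK))(KI)

Answer: normal form = S(S(KK))(KI)  (in 5 steps)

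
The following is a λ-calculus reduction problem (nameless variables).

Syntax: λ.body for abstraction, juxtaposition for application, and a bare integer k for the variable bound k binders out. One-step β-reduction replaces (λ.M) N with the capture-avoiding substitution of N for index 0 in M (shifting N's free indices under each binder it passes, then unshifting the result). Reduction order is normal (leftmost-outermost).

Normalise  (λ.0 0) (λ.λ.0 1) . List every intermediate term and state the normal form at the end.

  start: (λ.0 0) (λ.λ.0 1)
  step 1: (λ.λ.0 1) (λ.λ.0 1)
  step 2: λ.0 (λ.λ.0 1)

Answer: normal form = λ.0 (λ.λ.0 1)  (in 2 steps)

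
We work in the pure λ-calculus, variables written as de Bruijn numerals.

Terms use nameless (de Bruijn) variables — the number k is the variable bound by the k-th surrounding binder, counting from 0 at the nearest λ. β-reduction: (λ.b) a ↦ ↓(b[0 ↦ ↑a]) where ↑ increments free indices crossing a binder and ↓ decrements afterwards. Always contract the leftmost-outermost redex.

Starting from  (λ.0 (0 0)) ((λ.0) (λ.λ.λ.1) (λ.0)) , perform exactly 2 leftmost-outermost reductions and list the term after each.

  start: (λ.0 (0 0)) ((λ.0) (λ.λ.λ.1) (λ.0))
  [1] (λ.0) (λ.λ.λ.1) (λ.0) ((λ.0) (λ.λ.λ.1) (λ.0) ((λ.0) (λ.λ.λ.1) (λ.0)))
  [2] (λ.λ.λ.1) (λ.0) ((λ.0) (λ.λ.λ.1) (λ.0) ((λ.0) (λ.λ.λ.1) (λ.0)))

Answer: after 2 steps: (λ.λ.λ.1) (λ.0) ((λ.0) (λ.λ.λ.1) (λ.0) ((λ.0) (λ.λ.λ.1) (λ.0)))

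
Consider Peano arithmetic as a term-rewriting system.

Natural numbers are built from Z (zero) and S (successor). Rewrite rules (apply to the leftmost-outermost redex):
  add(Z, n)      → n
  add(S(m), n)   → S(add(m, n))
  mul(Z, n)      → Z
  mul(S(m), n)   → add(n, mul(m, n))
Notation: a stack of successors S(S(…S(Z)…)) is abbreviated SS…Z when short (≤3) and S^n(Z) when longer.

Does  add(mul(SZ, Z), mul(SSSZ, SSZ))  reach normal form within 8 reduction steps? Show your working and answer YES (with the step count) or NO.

  start: add(mul(SZ, Z), mul(SSSZ, SSZ))
  [1] add(add(Z, mul(Z, Z)), mul(SSSZ, SSZ))
  [2] add(mul(Z, Z), mul(SSSZ, SSZ))
  [3] add(Z, mul(SSSZ, SSZ))
  [4] mul(SSSZ, SSZ)
  [5] add(SSZ, mul(SSZ, SSZ))
  [6] S(add(SZ, mul(SSZ, SSZ)))
  [7] S(S(add(Z, mul(SSZ, SSZ))))
  [8] S(S(mul(SSZ, SSZ)))

Answer: NO — after 8 steps the term is S(S(mul(SSZ, SSZ))), not yet normal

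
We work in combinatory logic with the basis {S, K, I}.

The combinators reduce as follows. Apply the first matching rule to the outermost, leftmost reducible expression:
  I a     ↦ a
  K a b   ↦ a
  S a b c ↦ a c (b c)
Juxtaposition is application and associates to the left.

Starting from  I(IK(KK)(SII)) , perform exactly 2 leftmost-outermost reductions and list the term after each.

Answer: after 2 steps: K(KK)(SII)

Working:
  start: I(IK(KK)(SII))
  step 1: IK(KK)(SII)
  step 2: K(KK)(SII)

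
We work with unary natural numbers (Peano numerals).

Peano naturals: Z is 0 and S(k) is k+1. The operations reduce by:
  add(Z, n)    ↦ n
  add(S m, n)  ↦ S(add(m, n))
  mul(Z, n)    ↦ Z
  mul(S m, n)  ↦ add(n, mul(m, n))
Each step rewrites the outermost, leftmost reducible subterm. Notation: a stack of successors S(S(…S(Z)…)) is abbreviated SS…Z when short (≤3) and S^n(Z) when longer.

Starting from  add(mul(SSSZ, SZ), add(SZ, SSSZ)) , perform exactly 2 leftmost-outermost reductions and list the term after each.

Answer: after 2 steps: add(S(add(Z, mul(SSZ, SZ))), add(SZ, SSSZ))

Derivation:
  start: add(mul(SSSZ, SZ), add(SZ, SSSZ))
  [1] add(add(SZ, mul(SSZ, SZ)), add(SZ, SSSZ))
  [2] add(S(add(Z, mul(SSZ, SZ))), add(SZ, SSSZ))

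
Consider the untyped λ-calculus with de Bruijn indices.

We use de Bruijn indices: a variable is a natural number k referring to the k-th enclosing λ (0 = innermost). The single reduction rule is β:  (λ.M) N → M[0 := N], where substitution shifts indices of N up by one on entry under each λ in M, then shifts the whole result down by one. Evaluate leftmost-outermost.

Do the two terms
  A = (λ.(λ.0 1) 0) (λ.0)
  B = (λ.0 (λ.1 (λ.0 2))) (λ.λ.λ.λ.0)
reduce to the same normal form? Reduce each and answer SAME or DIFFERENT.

Answer: DIFFERENT — A ⇓ λ.0, B ⇓ λ.λ.λ.0

Working:
Term A:
  start: (λ.(λ.0 1) 0) (λ.0)
  [1] (λ.0 (λ.0)) (λ.0)
  [2] (λ.0) (λ.0)
  [3] λ.0

Term B:
  start: (λ.0 (λ.1 (λ.0 2))) (λ.λ.λ.λ.0)
  [1] (λ.λ.λ.λ.0) (λ.(λ.λ.λ.λ.0) (λ.0 (λ.λ.λ.λ.0)))
  [2] λ.λ.λ.0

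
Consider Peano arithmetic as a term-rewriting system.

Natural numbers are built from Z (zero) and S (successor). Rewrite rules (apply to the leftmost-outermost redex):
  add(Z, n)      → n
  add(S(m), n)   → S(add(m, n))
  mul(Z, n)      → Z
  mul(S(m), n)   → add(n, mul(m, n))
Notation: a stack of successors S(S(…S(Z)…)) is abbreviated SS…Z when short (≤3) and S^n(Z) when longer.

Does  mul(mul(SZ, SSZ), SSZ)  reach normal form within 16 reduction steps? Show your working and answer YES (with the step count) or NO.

Answer: YES — reaches normal form S^4(Z) in 14 ≤ 16 steps

Reduction:
  start: mul(mul(SZ, SSZ), SSZ)
  →1  mul(add(SSZ, mul(Z, SSZ)), SSZ)
  →2  mul(S(add(SZ, mul(Z, SSZ))), SSZ)
  →3  add(SSZ, mul(add(SZ, mul(Z, SSZ)), SSZ))
  →4  S(add(SZ, mul(add(SZ, mul(Z, SSZ)), SSZ)))
  →5  S(S(add(Z, mul(add(SZ, mul(Z, SSZ)), SSZ))))
  →6  S(S(mul(add(SZ, mul(Z, SSZ)), SSZ)))
  →7  S(S(mul(S(add(Z, mul(Z, SSZ))), SSZ)))
  →8  S(S(add(SSZ, mul(add(Z, mul(Z, SSZ)), SSZ))))
  →9  S(S(S(add(SZ, mul(add(Z, mul(Z, SSZ)), SSZ)))))
  →10  S(S(S(S(add(Z, mul(add(Z, mul(Z, SSZ)), SSZ))))))
  →11  S(S(S(S(mul(add(Z, mul(Z, SSZ)), SSZ)))))
  →12  S(S(S(S(mul(mul(Z, SSZ), SSZ)))))
  →13  S(S(S(S(mul(Z, SSZ)))))
  →14  S^4(Z)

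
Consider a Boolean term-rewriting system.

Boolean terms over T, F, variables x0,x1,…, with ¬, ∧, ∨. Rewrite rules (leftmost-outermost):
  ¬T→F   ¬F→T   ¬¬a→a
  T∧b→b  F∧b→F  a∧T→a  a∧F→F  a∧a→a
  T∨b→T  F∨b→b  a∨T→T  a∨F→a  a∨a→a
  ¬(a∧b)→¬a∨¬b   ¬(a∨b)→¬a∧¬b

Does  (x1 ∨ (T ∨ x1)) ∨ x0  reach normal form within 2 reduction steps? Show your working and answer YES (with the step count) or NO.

Answer: NO — after 2 steps the term is T ∨ x0, not yet normal

Working:
  start: (x1 ∨ (T ∨ x1)) ∨ x0
  step 1: (x1 ∨ T) ∨ x0
  step 2: T ∨ x0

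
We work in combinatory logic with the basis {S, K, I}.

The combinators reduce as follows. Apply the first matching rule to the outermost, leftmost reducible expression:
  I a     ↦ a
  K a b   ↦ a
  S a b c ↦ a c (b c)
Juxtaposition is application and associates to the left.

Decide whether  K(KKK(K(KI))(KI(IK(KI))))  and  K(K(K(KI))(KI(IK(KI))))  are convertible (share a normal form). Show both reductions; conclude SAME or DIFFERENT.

Term A:
  start: K(KKK(K(KI))(KI(IK(KI))))
  step 1: K(K(K(KI))(KI(IK(KI))))
  step 2: K(K(KI))

Term B:
  start: K(K(K(KI))(KI(IK(KI))))
  step 1: K(K(KI))

Answer: SAME — A ⇓ K(K(KI)), B ⇓ K(K(KI))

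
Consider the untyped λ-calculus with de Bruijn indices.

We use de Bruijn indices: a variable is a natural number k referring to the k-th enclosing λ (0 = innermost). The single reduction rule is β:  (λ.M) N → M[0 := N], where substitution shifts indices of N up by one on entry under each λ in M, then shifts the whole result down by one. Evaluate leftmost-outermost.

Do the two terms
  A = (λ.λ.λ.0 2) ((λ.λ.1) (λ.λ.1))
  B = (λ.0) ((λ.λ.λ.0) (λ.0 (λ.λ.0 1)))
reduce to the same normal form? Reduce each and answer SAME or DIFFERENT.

Term A:
  start: (λ.λ.λ.0 2) ((λ.λ.1) (λ.λ.1))
  step 1: λ.λ.0 ((λ.λ.1) (λ.λ.1))
  step 2: λ.λ.0 (λ.λ.λ.1)

Term B:
  start: (λ.0) ((λ.λ.λ.0) (λ.0 (λ.λ.0 1)))
  step 1: (λ.λ.λ.0) (λ.0 (λ.λ.0 1))
  step 2: λ.λ.0

Answer: DIFFERENT — A ⇓ λ.λ.0 (λ.λ.λ.1), B ⇓ λ.λ.0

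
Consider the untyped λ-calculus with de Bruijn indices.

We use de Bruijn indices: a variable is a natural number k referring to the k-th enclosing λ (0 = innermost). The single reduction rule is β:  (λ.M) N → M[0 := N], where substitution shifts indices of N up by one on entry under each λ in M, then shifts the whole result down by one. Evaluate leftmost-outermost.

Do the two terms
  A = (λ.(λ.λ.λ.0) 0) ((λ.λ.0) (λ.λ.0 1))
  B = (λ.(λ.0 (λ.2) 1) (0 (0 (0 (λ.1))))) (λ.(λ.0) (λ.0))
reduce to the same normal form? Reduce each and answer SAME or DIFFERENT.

Term A:
  start: (λ.(λ.λ.λ.0) 0) ((λ.λ.0) (λ.λ.0 1))
  →1  (λ.λ.λ.0) ((λ.λ.0) (λ.λ.0 1))
  →2  λ.λ.0

Term B:
  start: (λ.(λ.0 (λ.2) 1) (0 (0 (0 (λ.1))))) (λ.(λ.0) (λ.0))
  →1  (λ.0 (λ.λ.(λ.0) (λ.0)) (λ.(λ.0) (λ.0))) ((λ.(λ.0) (λ.0)) ((λ.(λ.0) (λ.0)) ((λ.(λ.0) (λ.0)) (λ.λ.(λ.0) (λ.0)))))
  →2  (λ.(λ.0) (λ.0)) ((λ.(λ.0) (λ.0)) ((λ.(λ.0) (λ.0)) (λ.λ.(λ.0) (λ.0)))) (λ.λ.(λ.0) (λ.0)) (λ.(λ.0) (λ.0))
  →3  (λ.0) (λ.0) (λ.λ.(λ.0) (λ.0)) (λ.(λ.0) (λ.0))
  →4  (λ.0) (λ.λ.(λ.0) (λ.0)) (λ.(λ.0) (λ.0))
  →5  (λ.λ.(λ.0) (λ.0)) (λ.(λ.0) (λ.0))
  →6  λ.(λ.0) (λ.0)
  →7  λ.λ.0

Answer: SAME — A ⇓ λ.λ.0, B ⇓ λ.λ.0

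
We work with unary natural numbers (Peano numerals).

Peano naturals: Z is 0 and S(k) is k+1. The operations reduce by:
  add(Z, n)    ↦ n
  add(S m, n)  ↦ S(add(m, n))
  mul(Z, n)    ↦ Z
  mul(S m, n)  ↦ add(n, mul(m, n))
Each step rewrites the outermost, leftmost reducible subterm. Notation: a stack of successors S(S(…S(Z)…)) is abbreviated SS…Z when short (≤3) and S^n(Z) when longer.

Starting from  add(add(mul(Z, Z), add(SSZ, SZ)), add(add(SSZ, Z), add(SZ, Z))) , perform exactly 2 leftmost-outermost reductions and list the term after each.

Answer: after 2 steps: add(add(SSZ, SZ), add(add(SSZ, Z), add(SZ, Z)))

Working:
  start: add(add(mul(Z, Z), add(SSZ, SZ)), add(add(SSZ, Z), add(SZ, Z)))
  [1] add(add(Z, add(SSZ, SZ)), add(add(SSZ, Z), add(SZ, Z)))
  [2] add(add(SSZ, SZ), add(add(SSZ, Z), add(SZ, Z)))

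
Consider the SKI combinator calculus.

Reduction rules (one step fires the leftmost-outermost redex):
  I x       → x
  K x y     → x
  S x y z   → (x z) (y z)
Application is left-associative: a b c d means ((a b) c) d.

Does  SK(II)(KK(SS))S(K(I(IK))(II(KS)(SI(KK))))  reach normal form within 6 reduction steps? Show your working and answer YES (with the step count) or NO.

  start: SK(II)(KK(SS))S(K(I(IK))(II(KS)(SI(KK))))
  →1  K(KK(SS))(II(KK(SS)))S(K(I(IK))(II(KS)(SI(KK))))
  →2  KK(SS)S(K(I(IK))(II(KS)(SI(KK))))
  →3  KS(K(I(IK))(II(KS)(SI(KK))))
  →4  S

Answer: YES — reaches normal form S in 4 ≤ 6 steps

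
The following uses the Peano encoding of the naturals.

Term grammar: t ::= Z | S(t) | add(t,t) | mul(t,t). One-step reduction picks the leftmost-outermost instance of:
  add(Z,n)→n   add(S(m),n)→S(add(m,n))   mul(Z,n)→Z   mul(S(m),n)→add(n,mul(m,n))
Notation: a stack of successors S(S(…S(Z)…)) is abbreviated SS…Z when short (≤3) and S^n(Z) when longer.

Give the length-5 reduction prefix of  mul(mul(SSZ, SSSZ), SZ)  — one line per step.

  start: mul(mul(SSZ, SSSZ), SZ)
  step 1: mul(add(SSSZ, mul(SZ, SSSZ)), SZ)
  step 2: mul(S(add(SSZ, mul(SZ, SSSZ))), SZ)
  step 3: add(SZ, mul(add(SSZ, mul(SZ, SSSZ)), SZ))
  step 4: S(add(Z, mul(add(SSZ, mul(SZ, SSSZ)), SZ)))
  step 5: S(mul(add(SSZ, mul(SZ, SSSZ)), SZ))

Answer: after 5 steps: S(mul(add(SSZ, mul(SZ, SSSZ)), SZ))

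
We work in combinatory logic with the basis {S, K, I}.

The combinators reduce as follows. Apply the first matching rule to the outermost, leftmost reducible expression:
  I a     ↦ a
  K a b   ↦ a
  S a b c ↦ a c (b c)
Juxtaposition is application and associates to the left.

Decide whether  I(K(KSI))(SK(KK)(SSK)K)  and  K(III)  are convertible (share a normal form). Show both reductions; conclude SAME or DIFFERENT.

Term A:
  start: I(K(KSI))(SK(KK)(SSK)K)
  [1] K(KSI)(SK(KK)(SSK)K)
  [2] KSI
  [3] S

Term B:
  start: K(III)
  [1] K(II)
  [2] KI

Answer: DIFFERENT — A ⇓ S, B ⇓ KI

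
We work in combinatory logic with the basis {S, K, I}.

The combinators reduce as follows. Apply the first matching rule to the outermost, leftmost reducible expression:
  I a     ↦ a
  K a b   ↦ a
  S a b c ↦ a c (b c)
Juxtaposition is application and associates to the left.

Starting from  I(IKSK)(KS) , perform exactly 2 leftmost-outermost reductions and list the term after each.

  start: I(IKSK)(KS)
  [1] IKSK(KS)
  [2] KSK(KS)

Answer: after 2 steps: KSK(KS)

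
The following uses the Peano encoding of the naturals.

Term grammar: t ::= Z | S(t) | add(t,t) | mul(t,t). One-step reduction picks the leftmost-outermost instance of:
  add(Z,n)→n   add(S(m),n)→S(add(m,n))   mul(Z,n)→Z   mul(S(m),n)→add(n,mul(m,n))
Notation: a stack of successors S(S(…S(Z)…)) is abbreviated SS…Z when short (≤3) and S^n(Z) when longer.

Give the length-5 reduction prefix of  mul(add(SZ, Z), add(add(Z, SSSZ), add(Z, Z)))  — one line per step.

  start: mul(add(SZ, Z), add(add(Z, SSSZ), add(Z, Z)))
  →1  mul(S(add(Z, Z)), add(add(Z, SSSZ), add(Z, Z)))
  →2  add(add(add(Z, SSSZ), add(Z, Z)), mul(add(Z, Z), add(add(Z, SSSZ), add(Z, Z))))
  →3  add(add(SSSZ, add(Z, Z)), mul(add(Z, Z), add(add(Z, SSSZ), add(Z, Z))))
  →4  add(S(add(SSZ, add(Z, Z))), mul(add(Z, Z), add(add(Z, SSSZ), add(Z, Z))))
  →5  S(add(add(SSZ, add(Z, Z)), mul(add(Z, Z), add(add(Z, SSSZ), add(Z, Z)))))

Answer: after 5 steps: S(add(add(SSZ, add(Z, Z)), mul(add(Z, Z), add(add(Z, SSSZ), add(Z, Z)))))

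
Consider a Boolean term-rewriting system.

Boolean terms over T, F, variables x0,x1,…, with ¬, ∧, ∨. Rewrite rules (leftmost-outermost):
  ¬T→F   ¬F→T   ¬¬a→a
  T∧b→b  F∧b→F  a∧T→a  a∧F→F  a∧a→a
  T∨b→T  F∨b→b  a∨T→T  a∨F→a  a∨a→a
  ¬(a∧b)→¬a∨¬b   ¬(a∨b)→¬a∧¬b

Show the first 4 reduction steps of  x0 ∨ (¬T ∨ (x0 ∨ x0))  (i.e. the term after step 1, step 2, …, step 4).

Answer: after 4 steps: x0

Reduction:
  start: x0 ∨ (¬T ∨ (x0 ∨ x0))
  →1  x0 ∨ (F ∨ (x0 ∨ x0))
  →2  x0 ∨ (x0 ∨ x0)
  →3  x0 ∨ x0
  →4  x0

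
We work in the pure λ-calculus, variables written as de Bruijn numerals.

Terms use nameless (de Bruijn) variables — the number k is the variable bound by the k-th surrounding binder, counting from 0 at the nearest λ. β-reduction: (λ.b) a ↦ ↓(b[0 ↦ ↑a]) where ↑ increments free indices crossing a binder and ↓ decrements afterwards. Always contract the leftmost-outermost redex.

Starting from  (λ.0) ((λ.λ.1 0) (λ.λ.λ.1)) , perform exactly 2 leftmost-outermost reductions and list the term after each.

  start: (λ.0) ((λ.λ.1 0) (λ.λ.λ.1))
  step 1: (λ.λ.1 0) (λ.λ.λ.1)
  step 2: λ.(λ.λ.λ.1) 0

Answer: after 2 steps: λ.(λ.λ.λ.1) 0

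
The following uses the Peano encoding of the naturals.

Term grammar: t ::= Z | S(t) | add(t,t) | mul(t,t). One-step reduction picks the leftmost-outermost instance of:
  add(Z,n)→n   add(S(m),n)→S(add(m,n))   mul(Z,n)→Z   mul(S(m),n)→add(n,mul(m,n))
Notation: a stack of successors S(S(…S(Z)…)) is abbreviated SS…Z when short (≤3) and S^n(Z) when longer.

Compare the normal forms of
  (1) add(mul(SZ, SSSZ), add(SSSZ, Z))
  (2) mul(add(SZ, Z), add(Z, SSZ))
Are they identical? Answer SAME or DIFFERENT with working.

Term A:
  start: add(mul(SZ, SSSZ), add(SSSZ, Z))
  step 1: add(add(SSSZ, mul(Z, SSSZ)), add(SSSZ, Z))
  step 2: add(S(add(SSZ, mul(Z, SSSZ))), add(SSSZ, Z))
  step 3: S(add(add(SSZ, mul(Z, SSSZ)), add(SSSZ, Z)))
  step 4: S(add(S(add(SZ, mul(Z, SSSZ))), add(SSSZ, Z)))
  step 5: S(S(add(add(SZ, mul(Z, SSSZ)), add(SSSZ, Z))))
  step 6: S(S(add(S(add(Z, mul(Z, SSSZ))), add(SSSZ, Z))))
  step 7: S(S(S(add(add(Z, mul(Z, SSSZ)), add(SSSZ, Z)))))
  step 8: S(S(S(add(mul(Z, SSSZ), add(SSSZ, Z)))))
  step 9: S(S(S(add(Z, add(SSSZ, Z)))))
  step 10: S(S(S(add(SSSZ, Z))))
  step 11: S(S(S(S(add(SSZ, Z)))))
  step 12: S(S(S(S(S(add(SZ, Z))))))
  step 13: S(S(S(S(S(S(add(Z, Z)))))))
  step 14: S^6(Z)

Term B:
  start: mul(add(SZ, Z), add(Z, SSZ))
  step 1: mul(S(add(Z, Z)), add(Z, SSZ))
  step 2: add(add(Z, SSZ), mul(add(Z, Z), add(Z, SSZ)))
  step 3: add(SSZ, mul(add(Z, Z), add(Z, SSZ)))
  step 4: S(add(SZ, mul(add(Z, Z), add(Z, SSZ))))
  step 5: S(S(add(Z, mul(add(Z, Z), add(Z, SSZ)))))
  step 6: S(S(mul(add(Z, Z), add(Z, SSZ))))
  step 7: S(S(mul(Z, add(Z, SSZ))))
  step 8: SSZ

Answer: DIFFERENT — A ⇓ S^6(Z), B ⇓ SSZ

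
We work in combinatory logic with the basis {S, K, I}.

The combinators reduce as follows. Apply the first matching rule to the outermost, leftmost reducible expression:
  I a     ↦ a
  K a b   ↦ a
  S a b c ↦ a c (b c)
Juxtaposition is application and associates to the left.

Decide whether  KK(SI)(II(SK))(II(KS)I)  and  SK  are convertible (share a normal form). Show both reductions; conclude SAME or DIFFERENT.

Answer: SAME — A ⇓ SK, B ⇓ SK

Derivation:
Term A:
  start: KK(SI)(II(SK))(II(KS)I)
  [1] K(II(SK))(II(KS)I)
  [2] II(SK)
  [3] I(SK)
  [4] SK

Term B:
  start: SK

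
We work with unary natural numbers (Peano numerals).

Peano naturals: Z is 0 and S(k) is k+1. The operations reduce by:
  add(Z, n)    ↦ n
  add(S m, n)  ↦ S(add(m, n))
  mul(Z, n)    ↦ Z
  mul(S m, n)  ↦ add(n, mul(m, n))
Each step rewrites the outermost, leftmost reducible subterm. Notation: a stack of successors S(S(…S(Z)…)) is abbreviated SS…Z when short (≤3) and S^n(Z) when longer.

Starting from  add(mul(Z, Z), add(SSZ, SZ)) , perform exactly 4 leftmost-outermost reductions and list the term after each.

Answer: after 4 steps: S(S(add(Z, SZ)))

Derivation:
  start: add(mul(Z, Z), add(SSZ, SZ))
  step 1: add(Z, add(SSZ, SZ))
  step 2: add(SSZ, SZ)
  step 3: S(add(SZ, SZ))
  step 4: S(S(add(Z, SZ)))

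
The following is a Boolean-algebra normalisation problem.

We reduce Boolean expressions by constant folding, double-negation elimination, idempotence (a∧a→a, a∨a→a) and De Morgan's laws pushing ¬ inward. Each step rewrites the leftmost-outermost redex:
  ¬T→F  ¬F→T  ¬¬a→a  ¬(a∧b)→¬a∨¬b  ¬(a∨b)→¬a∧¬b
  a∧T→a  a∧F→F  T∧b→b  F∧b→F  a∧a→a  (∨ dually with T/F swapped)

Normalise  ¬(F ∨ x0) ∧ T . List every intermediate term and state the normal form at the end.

Answer: normal form = ¬x0  (in 4 steps)

Working:
  start: ¬(F ∨ x0) ∧ T
  →1  ¬(F ∨ x0)
  →2  ¬F ∧ ¬x0
  →3  T ∧ ¬x0
  →4  ¬x0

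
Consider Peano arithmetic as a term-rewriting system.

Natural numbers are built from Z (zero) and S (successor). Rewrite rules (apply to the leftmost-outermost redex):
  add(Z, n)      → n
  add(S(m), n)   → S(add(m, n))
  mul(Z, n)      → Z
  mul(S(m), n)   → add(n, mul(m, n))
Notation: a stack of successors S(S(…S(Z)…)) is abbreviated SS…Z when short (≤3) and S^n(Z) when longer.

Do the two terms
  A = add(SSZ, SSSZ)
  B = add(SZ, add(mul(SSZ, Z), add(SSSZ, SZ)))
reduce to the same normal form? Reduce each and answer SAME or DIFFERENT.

Answer: SAME — A ⇓ S^5(Z), B ⇓ S^5(Z)

Reduction:
Term A:
  start: add(SSZ, SSSZ)
  →1  S(add(SZ, SSSZ))
  →2  S(S(add(Z, SSSZ)))
  →3  S^5(Z)

Term B:
  start: add(SZ, add(mul(SSZ, Z), add(SSSZ, SZ)))
  →1  S(add(Z, add(mul(SSZ, Z), add(SSSZ, SZ))))
  →2  S(add(mul(SSZ, Z), add(SSSZ, SZ)))
  →3  S(add(add(Z, mul(SZ, Z)), add(SSSZ, SZ)))
  →4  S(add(mul(SZ, Z), add(SSSZ, SZ)))
  →5  S(add(add(Z, mul(Z, Z)), add(SSSZ, SZ)))
  →6  S(add(mul(Z, Z), add(SSSZ, SZ)))
  →7  S(add(Z, add(SSSZ, SZ)))
  →8  S(add(SSSZ, SZ))
  →9  S(S(add(SSZ, SZ)))
  →10  S(S(S(add(SZ, SZ))))
  →11  S(S(S(S(add(Z, SZ)))))
  →12  S^5(Z)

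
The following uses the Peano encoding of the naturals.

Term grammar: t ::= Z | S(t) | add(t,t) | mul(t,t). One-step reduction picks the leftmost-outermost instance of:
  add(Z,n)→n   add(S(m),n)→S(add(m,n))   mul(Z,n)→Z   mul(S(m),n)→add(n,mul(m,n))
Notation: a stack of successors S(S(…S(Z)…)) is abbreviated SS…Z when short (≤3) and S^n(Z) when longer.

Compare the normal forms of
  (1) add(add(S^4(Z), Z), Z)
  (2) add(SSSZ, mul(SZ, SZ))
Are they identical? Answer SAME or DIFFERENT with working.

Term A:
  start: add(add(S^4(Z), Z), Z)
  →1  add(S(add(SSSZ, Z)), Z)
  →2  S(add(add(SSSZ, Z), Z))
  →3  S(add(S(add(SSZ, Z)), Z))
  →4  S(S(add(add(SSZ, Z), Z)))
  →5  S(S(add(S(add(SZ, Z)), Z)))
  →6  S(S(S(add(add(SZ, Z), Z))))
  →7  S(S(S(add(S(add(Z, Z)), Z))))
  →8  S(S(S(S(add(add(Z, Z), Z)))))
  →9  S(S(S(S(add(Z, Z)))))
  →10  S^4(Z)

Term B:
  start: add(SSSZ, mul(SZ, SZ))
  →1  S(add(SSZ, mul(SZ, SZ)))
  →2  S(S(add(SZ, mul(SZ, SZ))))
  →3  S(S(S(add(Z, mul(SZ, SZ)))))
  →4  S(S(S(mul(SZ, SZ))))
  →5  S(S(S(add(SZ, mul(Z, SZ)))))
  →6  S(S(S(S(add(Z, mul(Z, SZ))))))
  →7  S(S(S(S(mul(Z, SZ)))))
  →8  S^4(Z)

Answer: SAME — A ⇓ S^4(Z), B ⇓ S^4(Z)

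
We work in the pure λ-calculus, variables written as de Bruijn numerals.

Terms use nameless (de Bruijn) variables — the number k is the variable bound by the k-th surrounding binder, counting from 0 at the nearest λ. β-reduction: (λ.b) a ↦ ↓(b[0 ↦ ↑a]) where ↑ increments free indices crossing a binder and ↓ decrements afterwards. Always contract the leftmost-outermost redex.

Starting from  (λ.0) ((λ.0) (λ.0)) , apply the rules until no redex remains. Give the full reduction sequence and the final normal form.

Answer: normal form = λ.0  (in 2 steps)

Reduction:
  start: (λ.0) ((λ.0) (λ.0))
  step 1: (λ.0) (λ.0)
  step 2: λ.0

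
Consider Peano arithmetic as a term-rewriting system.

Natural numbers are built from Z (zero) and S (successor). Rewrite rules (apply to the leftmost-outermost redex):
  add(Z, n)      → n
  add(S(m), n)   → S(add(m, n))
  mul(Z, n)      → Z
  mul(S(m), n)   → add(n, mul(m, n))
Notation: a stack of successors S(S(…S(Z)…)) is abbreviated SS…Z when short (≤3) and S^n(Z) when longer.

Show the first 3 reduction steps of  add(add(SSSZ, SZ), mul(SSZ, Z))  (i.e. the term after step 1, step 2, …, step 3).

Answer: after 3 steps: S(add(S(add(SZ, SZ)), mul(SSZ, Z)))

Derivation:
  start: add(add(SSSZ, SZ), mul(SSZ, Z))
  step 1: add(S(add(SSZ, SZ)), mul(SSZ, Z))
  step 2: S(add(add(SSZ, SZ), mul(SSZ, Z)))
  step 3: S(add(S(add(SZ, SZ)), mul(SSZ, Z)))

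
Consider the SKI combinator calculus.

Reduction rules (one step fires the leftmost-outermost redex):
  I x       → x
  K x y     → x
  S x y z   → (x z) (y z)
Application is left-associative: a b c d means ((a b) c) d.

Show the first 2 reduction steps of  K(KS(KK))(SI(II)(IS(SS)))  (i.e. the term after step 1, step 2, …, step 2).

Answer: after 2 steps: S

Reduction:
  start: K(KS(KK))(SI(II)(IS(SS)))
  →1  KS(KK)
  →2  S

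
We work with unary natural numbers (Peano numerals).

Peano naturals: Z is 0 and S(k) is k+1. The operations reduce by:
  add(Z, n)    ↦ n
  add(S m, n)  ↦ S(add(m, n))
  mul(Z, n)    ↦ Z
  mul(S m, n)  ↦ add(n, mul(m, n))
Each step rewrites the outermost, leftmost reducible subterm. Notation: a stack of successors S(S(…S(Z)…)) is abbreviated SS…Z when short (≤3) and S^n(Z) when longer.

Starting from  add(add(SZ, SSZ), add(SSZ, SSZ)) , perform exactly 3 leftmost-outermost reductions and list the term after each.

  start: add(add(SZ, SSZ), add(SSZ, SSZ))
  step 1: add(S(add(Z, SSZ)), add(SSZ, SSZ))
  step 2: S(add(add(Z, SSZ), add(SSZ, SSZ)))
  step 3: S(add(SSZ, add(SSZ, SSZ)))

Answer: after 3 steps: S(add(SSZ, add(SSZ, SSZ)))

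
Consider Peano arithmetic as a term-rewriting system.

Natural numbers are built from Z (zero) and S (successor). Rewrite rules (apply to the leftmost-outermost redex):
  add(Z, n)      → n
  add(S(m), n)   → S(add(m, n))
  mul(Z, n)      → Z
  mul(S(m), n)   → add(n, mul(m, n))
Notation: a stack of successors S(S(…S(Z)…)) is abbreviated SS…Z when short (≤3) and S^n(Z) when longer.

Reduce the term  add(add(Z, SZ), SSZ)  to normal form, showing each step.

  start: add(add(Z, SZ), SSZ)
  →1  add(SZ, SSZ)
  →2  S(add(Z, SSZ))
  →3  SSSZ

Answer: normal form = SSSZ  (in 3 steps)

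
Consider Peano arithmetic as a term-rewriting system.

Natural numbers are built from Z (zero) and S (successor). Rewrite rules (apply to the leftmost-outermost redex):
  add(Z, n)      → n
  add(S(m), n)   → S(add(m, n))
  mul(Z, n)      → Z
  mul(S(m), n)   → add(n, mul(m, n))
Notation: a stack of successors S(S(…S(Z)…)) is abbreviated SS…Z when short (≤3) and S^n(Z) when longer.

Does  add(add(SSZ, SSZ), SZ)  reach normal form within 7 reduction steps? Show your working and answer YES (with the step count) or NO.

Answer: NO — after 7 steps the term is S(S(S(S(add(Z, SZ))))), not yet normal

Derivation:
  start: add(add(SSZ, SSZ), SZ)
  →1  add(S(add(SZ, SSZ)), SZ)
  →2  S(add(add(SZ, SSZ), SZ))
  →3  S(add(S(add(Z, SSZ)), SZ))
  →4  S(S(add(add(Z, SSZ), SZ)))
  →5  S(S(add(SSZ, SZ)))
  →6  S(S(S(add(SZ, SZ))))
  →7  S(S(S(S(add(Z, SZ)))))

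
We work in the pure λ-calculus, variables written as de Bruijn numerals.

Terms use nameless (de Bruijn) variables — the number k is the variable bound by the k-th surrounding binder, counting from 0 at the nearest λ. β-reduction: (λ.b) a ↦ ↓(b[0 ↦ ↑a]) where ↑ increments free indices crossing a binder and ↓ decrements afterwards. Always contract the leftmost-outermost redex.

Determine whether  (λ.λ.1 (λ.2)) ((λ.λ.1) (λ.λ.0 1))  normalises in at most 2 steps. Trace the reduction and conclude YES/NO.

  start: (λ.λ.1 (λ.2)) ((λ.λ.1) (λ.λ.0 1))
  [1] λ.(λ.λ.1) (λ.λ.0 1) (λ.(λ.λ.1) (λ.λ.0 1))
  [2] λ.(λ.λ.λ.0 1) (λ.(λ.λ.1) (λ.λ.0 1))

Answer: NO — after 2 steps the term is λ.(λ.λ.λ.0 1) (λ.(λ.λ.1) (λ.λ.0 1)), not yet normal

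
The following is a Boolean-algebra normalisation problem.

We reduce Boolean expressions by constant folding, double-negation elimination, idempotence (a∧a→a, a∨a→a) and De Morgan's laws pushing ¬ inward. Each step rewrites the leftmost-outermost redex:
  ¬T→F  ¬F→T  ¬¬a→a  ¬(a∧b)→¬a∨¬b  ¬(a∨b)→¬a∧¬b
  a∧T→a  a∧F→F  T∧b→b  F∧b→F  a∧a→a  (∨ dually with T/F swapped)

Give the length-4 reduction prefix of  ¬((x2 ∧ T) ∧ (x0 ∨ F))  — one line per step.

Answer: after 4 steps: ¬x2 ∨ ¬(x0 ∨ F)

Reduction:
  start: ¬((x2 ∧ T) ∧ (x0 ∨ F))
  →1  ¬(x2 ∧ T) ∨ ¬(x0 ∨ F)
  →2  (¬x2 ∨ ¬T) ∨ ¬(x0 ∨ F)
  →3  (¬x2 ∨ F) ∨ ¬(x0 ∨ F)
  →4  ¬x2 ∨ ¬(x0 ∨ F)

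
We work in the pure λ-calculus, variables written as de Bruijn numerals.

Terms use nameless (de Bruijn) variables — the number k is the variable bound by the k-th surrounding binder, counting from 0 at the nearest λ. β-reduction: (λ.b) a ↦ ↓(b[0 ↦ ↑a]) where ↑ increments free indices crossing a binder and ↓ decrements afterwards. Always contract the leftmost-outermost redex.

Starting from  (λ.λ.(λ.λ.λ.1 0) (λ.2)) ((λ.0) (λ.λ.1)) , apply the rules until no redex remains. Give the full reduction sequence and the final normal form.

  start: (λ.λ.(λ.λ.λ.1 0) (λ.2)) ((λ.0) (λ.λ.1))
  →1  λ.(λ.λ.λ.1 0) (λ.(λ.0) (λ.λ.1))
  →2  λ.λ.λ.1 0

Answer: normal form = λ.λ.λ.1 0  (in 2 steps)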